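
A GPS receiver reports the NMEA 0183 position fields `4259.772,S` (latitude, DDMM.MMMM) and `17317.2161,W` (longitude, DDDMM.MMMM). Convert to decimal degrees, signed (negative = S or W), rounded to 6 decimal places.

-42.996200, -173.286935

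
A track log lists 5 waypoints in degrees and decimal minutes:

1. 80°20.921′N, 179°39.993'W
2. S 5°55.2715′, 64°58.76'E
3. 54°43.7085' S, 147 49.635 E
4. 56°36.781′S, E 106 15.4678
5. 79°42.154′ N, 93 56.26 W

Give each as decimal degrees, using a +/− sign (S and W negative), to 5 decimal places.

Point 1:
  φ: 20.921′ = 0.348683°; total 80.348683
  N ⇒ keep positive
  λ: 39.993′ = 0.666550°; total 179.666550
  hemisphere W, so the sign is −
Point 2:
  φ: 5 + 55.2715/60 = 5.921192
  S ⇒ negate
  Longitude: 58.76′ = 0.979333°; total 64.979333
  E → positive
Point 3:
  φ: 43.7085′ = 0.728475°; total 54.728475
  S → negative
  Lon: 49.635′ = 0.827250°; total 147.827250
  E → positive
Point 4:
  φ: 36.781′ = 0.613017°; total 56.613017
  hemisphere S, so the sign is −
  Longitude: 106 + 15.4678/60 = 106.257797
  E ⇒ keep positive
Point 5:
  Latitude: 79 + 42.154/60 = 79.702567
  N → positive
  λ: 56.26′ = 0.937667°; total 93.937667
  hemisphere W, so the sign is −

1. 80.34868, -179.66655
2. -5.92119, 64.97933
3. -54.72848, 147.82725
4. -56.61302, 106.25780
5. 79.70257, -93.93767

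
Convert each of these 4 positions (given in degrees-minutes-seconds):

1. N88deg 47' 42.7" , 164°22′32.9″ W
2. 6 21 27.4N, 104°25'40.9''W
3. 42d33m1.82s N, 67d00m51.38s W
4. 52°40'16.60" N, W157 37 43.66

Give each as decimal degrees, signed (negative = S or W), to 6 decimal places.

1. 88.795194, -164.375806
2. 6.357611, -104.428028
3. 42.550506, -67.014272
4. 52.671278, -157.628794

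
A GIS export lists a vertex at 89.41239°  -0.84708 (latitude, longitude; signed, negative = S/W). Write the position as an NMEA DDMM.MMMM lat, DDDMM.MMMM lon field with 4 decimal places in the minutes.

Latitude: fractional part 0.412390 → 24.743400 minutes
Longitude is negative → W; |value| = 0.847080
Lon: 0° + 0.847080 × 60 = 0° 50.824800′

8924.7434,N / 00050.8248,W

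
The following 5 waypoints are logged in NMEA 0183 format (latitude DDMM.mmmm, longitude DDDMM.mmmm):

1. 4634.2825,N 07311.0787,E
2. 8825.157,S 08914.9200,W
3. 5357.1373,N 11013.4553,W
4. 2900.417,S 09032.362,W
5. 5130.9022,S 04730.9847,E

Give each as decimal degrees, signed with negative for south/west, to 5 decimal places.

1. 46.57138, 73.18465
2. -88.41928, -89.24867
3. 53.95229, -110.22426
4. -29.00695, -90.53937
5. -51.51504, 47.51641

Point 1:
  Lat: degrees = first 2 digits = 46, minutes = 34.2825; 46 + 34.2825/60 = 46.571375
  N ⇒ keep positive
  Lon: split at 3 digits → 073° and 11.0787′; 73 + 11.0787/60 = 73.184645
  E ⇒ keep positive
Point 2:
  Latitude: degrees = first 2 digits = 88, minutes = 25.157; 88 + 25.157/60 = 88.419283
  hemisphere S, so the sign is −
  Longitude: degrees = first 3 digits = 89, minutes = 14.92; 89 + 14.92/60 = 89.248667
  hemisphere W, so the sign is −
Point 3:
  φ: degrees = first 2 digits = 53, minutes = 57.1373; 53 + 57.1373/60 = 53.952288
  N ⇒ keep positive
  Lon: degrees = first 3 digits = 110, minutes = 13.4553; 110 + 13.4553/60 = 110.224255
  hemisphere W, so the sign is −
Point 4:
  φ: split at 2 digits → 29° and 0.417′; 29 + 0.417/60 = 29.006950
  S → negative
  Lon: degrees = first 3 digits = 90, minutes = 32.362; 90 + 32.362/60 = 90.539367
  W → negative
Point 5:
  Latitude: split at 2 digits → 51° and 30.9022′; 51 + 30.9022/60 = 51.515037
  hemisphere S, so the sign is −
  λ: degrees = first 3 digits = 47, minutes = 30.9847; 47 + 30.9847/60 = 47.516412
  E → positive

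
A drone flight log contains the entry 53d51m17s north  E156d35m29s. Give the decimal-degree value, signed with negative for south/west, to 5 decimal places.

Lat: 53° + 51/60 + 17/3600 = 53 + 0.850000 + 0.004722 = 53.854722
N → positive
Longitude: 35′ + 29″ = 35.48333′; 156 + 35.48333/60 = 156.591389
E → positive

53.85472, 156.59139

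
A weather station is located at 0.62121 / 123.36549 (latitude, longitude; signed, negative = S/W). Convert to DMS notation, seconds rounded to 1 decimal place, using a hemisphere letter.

0°37′16.4″ N, 123°21′55.8″ E

Latitude: whole degrees 0; 37.27260′ → 37′ and 16.356″
λ: 0.365490 × 60 = 21.92940′ → 21′, remainder × 60 = 55.764″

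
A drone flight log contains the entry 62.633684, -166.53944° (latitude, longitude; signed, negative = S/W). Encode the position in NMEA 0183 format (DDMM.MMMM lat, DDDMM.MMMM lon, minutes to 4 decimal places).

Lat: minutes = (62.633684 − 62) × 60 = 38.021040
Longitude is negative → W; |value| = 166.539440
λ: fractional part 0.539440 → 32.366400 minutes

6238.0210,N / 16632.3664,W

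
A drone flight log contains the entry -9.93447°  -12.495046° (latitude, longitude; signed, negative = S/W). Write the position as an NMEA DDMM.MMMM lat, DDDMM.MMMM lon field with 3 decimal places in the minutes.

0956.068,S / 01229.703,W

Latitude is negative → S; |value| = 9.934470
Latitude: minutes = (9.934470 − 9) × 60 = 56.06820
Longitude is negative → W; |value| = 12.495046
λ: minutes = (12.495046 − 12) × 60 = 29.70276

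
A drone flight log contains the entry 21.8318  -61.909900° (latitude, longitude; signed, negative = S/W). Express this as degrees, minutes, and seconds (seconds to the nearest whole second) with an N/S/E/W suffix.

Latitude: whole degrees 21; 49.90800′ → 49′ and 54.48″
Longitude is negative → W; |value| = 61.909900
Longitude: 0.909900 × 60 = 54.59400′ → 54′, remainder × 60 = 35.64″

21°49′54″ N, 61°54′36″ W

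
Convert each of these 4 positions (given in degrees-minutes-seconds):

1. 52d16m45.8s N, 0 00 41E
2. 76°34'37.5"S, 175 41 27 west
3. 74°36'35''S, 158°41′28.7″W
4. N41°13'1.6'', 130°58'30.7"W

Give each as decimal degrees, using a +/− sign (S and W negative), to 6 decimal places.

Point 1:
  φ: 16′ + 45.8″ = 16.76333′; 52 + 16.76333/60 = 52.2793889
  N ⇒ keep positive
  λ: 0 + 0/60 + 41/3600 = 0.0113889
  E ⇒ keep positive
Point 2:
  Latitude: 34′ + 37.5″ = 34.62500′; 76 + 34.62500/60 = 76.5770833
  S → negative
  Lon: 175 + 41/60 + 27/3600 = 175.6908333
  W → negative
Point 3:
  φ: 74 + 36/60 + 35/3600 = 74.6097222
  S → negative
  λ: 158° + 41/60 + 28.7/3600 = 158 + 0.683333 + 0.007972 = 158.6913056
  hemisphere W, so the sign is −
Point 4:
  φ: 41° + 13/60 + 1.6/3600 = 41 + 0.216667 + 0.000444 = 41.2171111
  N ⇒ keep positive
  Longitude: 130° + 58/60 + 30.7/3600 = 130 + 0.966667 + 0.008528 = 130.9751944
  W → negative

1. 52.279389, 0.011389
2. -76.577083, -175.690833
3. -74.609722, -158.691306
4. 41.217111, -130.975194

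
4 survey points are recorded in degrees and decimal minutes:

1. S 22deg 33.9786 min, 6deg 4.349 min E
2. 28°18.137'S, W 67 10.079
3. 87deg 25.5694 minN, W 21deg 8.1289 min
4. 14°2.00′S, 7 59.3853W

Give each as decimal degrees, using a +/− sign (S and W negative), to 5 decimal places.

1. -22.56631, 6.07248
2. -28.30228, -67.16798
3. 87.42616, -21.13548
4. -14.03333, -7.98976

Point 1:
  φ: 22 + 33.9786/60 = 22.566310
  S → negative
  Longitude: 4.349′ = 0.072483°; total 6.072483
  E ⇒ keep positive
Point 2:
  φ: 18.137′ = 0.302283°; total 28.302283
  S → negative
  λ: 67 + 10.079/60 = 67.167983
  hemisphere W, so the sign is −
Point 3:
  Latitude: 25.5694′ = 0.426157°; total 87.426157
  N → positive
  Lon: 8.1289′ = 0.135482°; total 21.135482
  hemisphere W, so the sign is −
Point 4:
  Lat: 2′ = 0.033333°; total 14.033333
  S ⇒ negate
  λ: 59.3853′ = 0.989755°; total 7.989755
  W → negative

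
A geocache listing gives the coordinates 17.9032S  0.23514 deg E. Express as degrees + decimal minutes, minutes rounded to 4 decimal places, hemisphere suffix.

17° 54.1920′ S, 0° 14.1084′ E

Lat: minutes = (17.903200 − 17) × 60 = 54.192000
λ: 0° + 0.235140 × 60 = 0° 14.108400′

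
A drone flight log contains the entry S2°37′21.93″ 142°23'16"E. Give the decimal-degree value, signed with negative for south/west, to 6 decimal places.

-2.622758, 142.387778

Latitude: 2 + 37/60 + 21.93/3600 = 2.6227583
S ⇒ negate
λ: 142 + 23/60 + 16/3600 = 142.3877778
E ⇒ keep positive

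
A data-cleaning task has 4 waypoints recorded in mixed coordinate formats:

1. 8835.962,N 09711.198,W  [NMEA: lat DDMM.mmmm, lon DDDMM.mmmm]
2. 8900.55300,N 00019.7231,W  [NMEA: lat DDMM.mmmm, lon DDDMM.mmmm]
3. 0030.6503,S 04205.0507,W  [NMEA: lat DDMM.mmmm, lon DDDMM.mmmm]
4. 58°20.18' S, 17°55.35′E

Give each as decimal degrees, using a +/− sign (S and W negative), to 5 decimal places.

Point 1:
  φ: split at 2 digits → 88° and 35.962′; 88 + 35.962/60 = 88.599367
  N → positive
  Lon: degrees = first 3 digits = 97, minutes = 11.198; 97 + 11.198/60 = 97.186633
  hemisphere W, so the sign is −
Point 2:
  φ: degrees = first 2 digits = 89, minutes = 0.553; 89 + 0.553/60 = 89.009217
  N → positive
  Lon: split at 3 digits → 000° and 19.7231′; 0 + 19.7231/60 = 0.328718
  W → negative
Point 3:
  Latitude: degrees = first 2 digits = 0, minutes = 30.6503; 0 + 30.6503/60 = 0.510838
  S ⇒ negate
  λ: split at 3 digits → 042° and 5.0507′; 42 + 5.0507/60 = 42.084178
  W → negative
Point 4:
  Lat: 58 + 20.18/60 = 58.336333
  S ⇒ negate
  Lon: 17 + 55.35/60 = 17.922500
  E ⇒ keep positive

1. 88.59937, -97.18663
2. 89.00922, -0.32872
3. -0.51084, -42.08418
4. -58.33633, 17.92250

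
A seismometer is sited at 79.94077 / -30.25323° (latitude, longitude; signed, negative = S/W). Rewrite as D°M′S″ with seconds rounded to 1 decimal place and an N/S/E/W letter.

φ: 0.940770 × 60 = 56.44620′ → 56′, remainder × 60 = 26.772″
Longitude is negative → W; |value| = 30.253230
Longitude: whole degrees 30; 15.19380′ → 15′ and 11.628″

79°56′26.8″ N, 30°15′11.6″ W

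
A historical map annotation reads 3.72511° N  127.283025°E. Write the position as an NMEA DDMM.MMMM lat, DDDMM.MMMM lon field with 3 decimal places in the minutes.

0343.507,N / 12716.982,E

Lat: minutes = (3.725110 − 3) × 60 = 43.50660
Lon: 127° + 0.283025 × 60 = 127° 16.98150′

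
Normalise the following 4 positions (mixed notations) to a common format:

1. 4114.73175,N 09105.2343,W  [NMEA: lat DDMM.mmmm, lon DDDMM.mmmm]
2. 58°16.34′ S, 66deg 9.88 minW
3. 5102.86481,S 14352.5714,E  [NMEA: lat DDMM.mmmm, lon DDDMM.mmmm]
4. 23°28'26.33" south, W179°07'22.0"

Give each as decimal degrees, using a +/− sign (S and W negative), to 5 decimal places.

1. 41.24553, -91.08724
2. -58.27233, -66.16467
3. -51.04775, 143.87619
4. -23.47398, -179.12278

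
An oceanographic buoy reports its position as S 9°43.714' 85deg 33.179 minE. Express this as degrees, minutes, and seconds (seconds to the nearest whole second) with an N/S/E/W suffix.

9°43′43″ S, 85°33′11″ E

Latitude: 43.71400′ → 43′ and 0.71400 × 60 = 42.84″
λ: 33.17900′ → 33′ and 0.17900 × 60 = 10.74″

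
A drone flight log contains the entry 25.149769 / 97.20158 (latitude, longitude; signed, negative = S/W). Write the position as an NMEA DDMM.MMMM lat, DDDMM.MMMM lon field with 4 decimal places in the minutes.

Lat: 25° + 0.149769 × 60 = 25° 8.986140′
λ: fractional part 0.201580 → 12.094800 minutes

2508.9861,N / 09712.0948,E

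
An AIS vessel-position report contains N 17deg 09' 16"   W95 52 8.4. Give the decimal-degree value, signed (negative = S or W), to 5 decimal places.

17.15444, -95.86900

Latitude: 17° + 9/60 + 16/3600 = 17 + 0.150000 + 0.004444 = 17.154444
N ⇒ keep positive
Longitude: 95° + 52/60 + 8.4/3600 = 95 + 0.866667 + 0.002333 = 95.869000
W → negative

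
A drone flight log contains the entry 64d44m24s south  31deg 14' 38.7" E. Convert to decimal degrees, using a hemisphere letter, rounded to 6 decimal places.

64.740000° S, 31.244083° E

Latitude: 64° + 44/60 + 24/3600 = 64 + 0.733333 + 0.006667 = 64.7400000
Lon: 31° + 14/60 + 38.7/3600 = 31 + 0.233333 + 0.010750 = 31.2440833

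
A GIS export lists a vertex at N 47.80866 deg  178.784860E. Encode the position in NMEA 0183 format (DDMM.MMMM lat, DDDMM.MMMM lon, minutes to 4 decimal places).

4748.5196,N / 17847.0916,E

φ: minutes = (47.808660 − 47) × 60 = 48.519600
Lon: fractional part 0.784860 → 47.091600 minutes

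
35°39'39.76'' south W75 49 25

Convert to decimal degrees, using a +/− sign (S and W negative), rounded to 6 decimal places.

Lat: 39′ + 39.76″ = 39.66267′; 35 + 39.66267/60 = 35.6610444
hemisphere S, so the sign is −
Lon: 75° + 49/60 + 25/3600 = 75 + 0.816667 + 0.006944 = 75.8236111
W ⇒ negate

-35.661044, -75.823611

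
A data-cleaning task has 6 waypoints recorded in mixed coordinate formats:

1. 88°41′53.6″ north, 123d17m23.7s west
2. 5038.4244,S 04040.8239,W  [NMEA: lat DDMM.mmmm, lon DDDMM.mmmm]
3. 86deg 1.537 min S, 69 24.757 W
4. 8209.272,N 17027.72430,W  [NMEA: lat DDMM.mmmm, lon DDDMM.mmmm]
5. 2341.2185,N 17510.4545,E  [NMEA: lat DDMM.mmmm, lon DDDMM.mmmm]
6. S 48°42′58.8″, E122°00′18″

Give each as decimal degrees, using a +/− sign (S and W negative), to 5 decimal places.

Point 1:
  Lat: 88° + 41/60 + 53.6/3600 = 88 + 0.683333 + 0.014889 = 88.698222
  N ⇒ keep positive
  λ: 17′ + 23.7″ = 17.39500′; 123 + 17.39500/60 = 123.289917
  W → negative
Point 2:
  Lat: split at 2 digits → 50° and 38.4244′; 50 + 38.4244/60 = 50.640407
  S ⇒ negate
  Lon: split at 3 digits → 040° and 40.8239′; 40 + 40.8239/60 = 40.680398
  W ⇒ negate
Point 3:
  Lat: 86 + 1.537/60 = 86.025617
  S ⇒ negate
  λ: 24.757′ = 0.412617°; total 69.412617
  hemisphere W, so the sign is −
Point 4:
  φ: degrees = first 2 digits = 82, minutes = 9.272; 82 + 9.272/60 = 82.154533
  N ⇒ keep positive
  Longitude: split at 3 digits → 170° and 27.7243′; 170 + 27.7243/60 = 170.462072
  hemisphere W, so the sign is −
Point 5:
  Latitude: degrees = first 2 digits = 23, minutes = 41.2185; 23 + 41.2185/60 = 23.686975
  N ⇒ keep positive
  Lon: degrees = first 3 digits = 175, minutes = 10.4545; 175 + 10.4545/60 = 175.174242
  E → positive
Point 6:
  Latitude: 48 + 42/60 + 58.8/3600 = 48.716333
  hemisphere S, so the sign is −
  λ: 0′ + 18″ = 0.30000′; 122 + 0.30000/60 = 122.005000
  E → positive

1. 88.69822, -123.28992
2. -50.64041, -40.68040
3. -86.02562, -69.41262
4. 82.15453, -170.46207
5. 23.68698, 175.17424
6. -48.71633, 122.00500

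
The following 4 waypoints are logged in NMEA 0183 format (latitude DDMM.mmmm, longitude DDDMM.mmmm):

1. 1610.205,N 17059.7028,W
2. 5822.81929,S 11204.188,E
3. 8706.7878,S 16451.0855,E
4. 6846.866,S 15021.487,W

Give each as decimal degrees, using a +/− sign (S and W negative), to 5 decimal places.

1. 16.17008, -170.99505
2. -58.38032, 112.06980
3. -87.11313, 164.85143
4. -68.78110, -150.35812

Point 1:
  Lat: split at 2 digits → 16° and 10.205′; 16 + 10.205/60 = 16.170083
  N ⇒ keep positive
  Lon: split at 3 digits → 170° and 59.7028′; 170 + 59.7028/60 = 170.995047
  hemisphere W, so the sign is −
Point 2:
  Latitude: degrees = first 2 digits = 58, minutes = 22.81929; 58 + 22.81929/60 = 58.380322
  S ⇒ negate
  Lon: split at 3 digits → 112° and 4.188′; 112 + 4.188/60 = 112.069800
  E → positive
Point 3:
  Latitude: degrees = first 2 digits = 87, minutes = 6.7878; 87 + 6.7878/60 = 87.113130
  S ⇒ negate
  Longitude: split at 3 digits → 164° and 51.0855′; 164 + 51.0855/60 = 164.851425
  E → positive
Point 4:
  Lat: split at 2 digits → 68° and 46.866′; 68 + 46.866/60 = 68.781100
  S → negative
  Longitude: split at 3 digits → 150° and 21.487′; 150 + 21.487/60 = 150.358117
  W → negative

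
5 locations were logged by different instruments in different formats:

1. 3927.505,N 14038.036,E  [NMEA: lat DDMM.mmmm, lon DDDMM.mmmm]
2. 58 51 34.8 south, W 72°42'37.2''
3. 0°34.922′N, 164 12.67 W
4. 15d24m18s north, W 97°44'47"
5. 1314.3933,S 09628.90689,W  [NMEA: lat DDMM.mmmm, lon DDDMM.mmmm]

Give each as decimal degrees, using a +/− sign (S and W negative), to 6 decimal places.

Point 1:
  φ: degrees = first 2 digits = 39, minutes = 27.505; 39 + 27.505/60 = 39.4584167
  N ⇒ keep positive
  Lon: split at 3 digits → 140° and 38.036′; 140 + 38.036/60 = 140.6339333
  E → positive
Point 2:
  φ: 51′ + 34.8″ = 51.58000′; 58 + 51.58000/60 = 58.8596667
  hemisphere S, so the sign is −
  Lon: 72 + 42/60 + 37.2/3600 = 72.7103333
  hemisphere W, so the sign is −
Point 3:
  φ: 0 + 34.922/60 = 0.5820333
  N ⇒ keep positive
  λ: 164 + 12.67/60 = 164.2111667
  W → negative
Point 4:
  Latitude: 15 + 24/60 + 18/3600 = 15.4050000
  N ⇒ keep positive
  λ: 44′ + 47″ = 44.78333′; 97 + 44.78333/60 = 97.7463889
  hemisphere W, so the sign is −
Point 5:
  Lat: degrees = first 2 digits = 13, minutes = 14.3933; 13 + 14.3933/60 = 13.2398883
  S → negative
  Lon: split at 3 digits → 096° and 28.90689′; 96 + 28.90689/60 = 96.4817815
  W → negative

1. 39.458417, 140.633933
2. -58.859667, -72.710333
3. 0.582033, -164.211167
4. 15.405000, -97.746389
5. -13.239888, -96.481782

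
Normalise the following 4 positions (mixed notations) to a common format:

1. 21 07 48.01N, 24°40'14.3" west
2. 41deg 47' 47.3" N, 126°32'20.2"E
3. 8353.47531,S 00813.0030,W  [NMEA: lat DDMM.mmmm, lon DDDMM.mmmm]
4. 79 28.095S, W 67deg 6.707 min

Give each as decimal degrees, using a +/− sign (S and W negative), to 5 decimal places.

Point 1:
  Lat: 7′ + 48.01″ = 7.80017′; 21 + 7.80017/60 = 21.130003
  N ⇒ keep positive
  Lon: 24° + 40/60 + 14.3/3600 = 24 + 0.666667 + 0.003972 = 24.670639
  W → negative
Point 2:
  φ: 41 + 47/60 + 47.3/3600 = 41.796472
  N ⇒ keep positive
  λ: 126° + 32/60 + 20.2/3600 = 126 + 0.533333 + 0.005611 = 126.538944
  E ⇒ keep positive
Point 3:
  Lat: split at 2 digits → 83° and 53.47531′; 83 + 53.47531/60 = 83.891255
  S → negative
  Lon: split at 3 digits → 008° and 13.003′; 8 + 13.003/60 = 8.216717
  W → negative
Point 4:
  Lat: 79 + 28.095/60 = 79.468250
  hemisphere S, so the sign is −
  λ: 6.707′ = 0.111783°; total 67.111783
  W ⇒ negate

1. 21.13000, -24.67064
2. 41.79647, 126.53894
3. -83.89126, -8.21672
4. -79.46825, -67.11178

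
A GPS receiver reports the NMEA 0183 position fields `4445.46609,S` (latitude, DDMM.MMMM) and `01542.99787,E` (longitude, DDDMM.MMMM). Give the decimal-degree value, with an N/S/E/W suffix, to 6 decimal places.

Lat: degrees = first 2 digits = 44, minutes = 45.46609; 44 + 45.46609/60 = 44.7577682
λ: degrees = first 3 digits = 15, minutes = 42.99787; 15 + 42.99787/60 = 15.7166312

44.757768° S, 15.716631° E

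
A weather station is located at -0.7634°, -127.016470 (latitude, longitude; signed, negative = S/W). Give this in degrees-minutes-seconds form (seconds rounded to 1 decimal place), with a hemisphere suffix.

Latitude is negative → S; |value| = 0.763400
Latitude: 0.763400° → 45.80400′; 0.80400 × 60 = 48.240″
Longitude is negative → W; |value| = 127.016470
λ: 0.016470 × 60 = 0.98820′ → 0′, remainder × 60 = 59.292″

0°45′48.2″ S, 127°00′59.3″ W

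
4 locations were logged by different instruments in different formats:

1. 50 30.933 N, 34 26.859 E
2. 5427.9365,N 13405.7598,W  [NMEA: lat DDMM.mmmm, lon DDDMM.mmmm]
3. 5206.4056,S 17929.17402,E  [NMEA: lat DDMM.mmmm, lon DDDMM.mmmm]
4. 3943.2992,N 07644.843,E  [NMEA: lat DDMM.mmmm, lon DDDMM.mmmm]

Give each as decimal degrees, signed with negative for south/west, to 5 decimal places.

1. 50.51555, 34.44765
2. 54.46561, -134.09600
3. -52.10676, 179.48623
4. 39.72165, 76.74738

Point 1:
  Latitude: 30.933′ = 0.515550°; total 50.515550
  N ⇒ keep positive
  λ: 34 + 26.859/60 = 34.447650
  E ⇒ keep positive
Point 2:
  φ: split at 2 digits → 54° and 27.9365′; 54 + 27.9365/60 = 54.465608
  N ⇒ keep positive
  Longitude: degrees = first 3 digits = 134, minutes = 5.7598; 134 + 5.7598/60 = 134.095997
  W ⇒ negate
Point 3:
  Latitude: degrees = first 2 digits = 52, minutes = 6.4056; 52 + 6.4056/60 = 52.106760
  S ⇒ negate
  λ: split at 3 digits → 179° and 29.17402′; 179 + 29.17402/60 = 179.486234
  E ⇒ keep positive
Point 4:
  Lat: degrees = first 2 digits = 39, minutes = 43.2992; 39 + 43.2992/60 = 39.721653
  N → positive
  Lon: split at 3 digits → 076° and 44.843′; 76 + 44.843/60 = 76.747383
  E ⇒ keep positive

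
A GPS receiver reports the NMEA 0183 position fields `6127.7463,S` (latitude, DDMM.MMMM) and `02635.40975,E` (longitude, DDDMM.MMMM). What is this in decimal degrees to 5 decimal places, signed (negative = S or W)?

-61.46244, 26.59016

φ: split at 2 digits → 61° and 27.7463′; 61 + 27.7463/60 = 61.462438
S ⇒ negate
Longitude: degrees = first 3 digits = 26, minutes = 35.40975; 26 + 35.40975/60 = 26.590163
E ⇒ keep positive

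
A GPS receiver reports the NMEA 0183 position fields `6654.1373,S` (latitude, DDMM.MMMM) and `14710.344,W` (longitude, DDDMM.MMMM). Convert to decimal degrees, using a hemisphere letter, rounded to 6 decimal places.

66.902288° S, 147.172400° W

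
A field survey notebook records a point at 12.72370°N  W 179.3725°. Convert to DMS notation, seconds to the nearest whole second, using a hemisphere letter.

12°43′25″ N, 179°22′21″ W

φ: whole degrees 12; 43.42200′ → 43′ and 25.32″
Lon: whole degrees 179; 22.35000′ → 22′ and 21.00″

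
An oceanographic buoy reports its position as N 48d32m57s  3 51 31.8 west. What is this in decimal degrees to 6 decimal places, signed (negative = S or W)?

48.549167, -3.858833

Latitude: 48° + 32/60 + 57/3600 = 48 + 0.533333 + 0.015833 = 48.5491667
N ⇒ keep positive
Lon: 51′ + 31.8″ = 51.53000′; 3 + 51.53000/60 = 3.8588333
W → negative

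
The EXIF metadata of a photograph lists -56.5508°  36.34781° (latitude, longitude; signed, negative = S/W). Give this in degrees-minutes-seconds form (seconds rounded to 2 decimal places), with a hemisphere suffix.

56°33′2.88″ S, 36°20′52.12″ E

Latitude is negative → S; |value| = 56.550800
φ: 0.550800° → 33.04800′; 0.04800 × 60 = 2.8800″
Lon: whole degrees 36; 20.86860′ → 20′ and 52.1160″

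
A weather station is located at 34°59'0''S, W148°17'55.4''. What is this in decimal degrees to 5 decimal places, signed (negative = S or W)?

-34.98333, -148.29872

Lat: 34 + 59/60 + 0/3600 = 34.983333
S → negative
Longitude: 17′ + 55.4″ = 17.92333′; 148 + 17.92333/60 = 148.298722
W ⇒ negate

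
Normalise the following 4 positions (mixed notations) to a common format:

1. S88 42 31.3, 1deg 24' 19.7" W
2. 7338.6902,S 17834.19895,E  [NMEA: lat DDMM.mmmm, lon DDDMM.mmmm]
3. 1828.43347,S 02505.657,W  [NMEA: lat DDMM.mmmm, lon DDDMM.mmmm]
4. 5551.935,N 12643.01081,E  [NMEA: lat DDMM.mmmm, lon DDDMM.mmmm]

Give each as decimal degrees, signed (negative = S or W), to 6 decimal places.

1. -88.708694, -1.405472
2. -73.644837, 178.569983
3. -18.473891, -25.094283
4. 55.865583, 126.716847

Point 1:
  Latitude: 88° + 42/60 + 31.3/3600 = 88 + 0.700000 + 0.008694 = 88.7086944
  S → negative
  Longitude: 24′ + 19.7″ = 24.32833′; 1 + 24.32833/60 = 1.4054722
  hemisphere W, so the sign is −
Point 2:
  Latitude: degrees = first 2 digits = 73, minutes = 38.6902; 73 + 38.6902/60 = 73.6448367
  S ⇒ negate
  Lon: split at 3 digits → 178° and 34.19895′; 178 + 34.19895/60 = 178.5699825
  E → positive
Point 3:
  Lat: degrees = first 2 digits = 18, minutes = 28.43347; 18 + 28.43347/60 = 18.4738912
  hemisphere S, so the sign is −
  Lon: degrees = first 3 digits = 25, minutes = 5.657; 25 + 5.657/60 = 25.0942833
  hemisphere W, so the sign is −
Point 4:
  Latitude: degrees = first 2 digits = 55, minutes = 51.935; 55 + 51.935/60 = 55.8655833
  N → positive
  Lon: split at 3 digits → 126° and 43.01081′; 126 + 43.01081/60 = 126.7168468
  E ⇒ keep positive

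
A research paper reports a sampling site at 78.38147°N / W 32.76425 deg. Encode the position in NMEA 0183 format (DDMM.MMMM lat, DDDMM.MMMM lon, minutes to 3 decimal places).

7822.888,N / 03245.855,W

Lat: minutes = (78.381470 − 78) × 60 = 22.88820
Longitude: minutes = (32.764250 − 32) × 60 = 45.85500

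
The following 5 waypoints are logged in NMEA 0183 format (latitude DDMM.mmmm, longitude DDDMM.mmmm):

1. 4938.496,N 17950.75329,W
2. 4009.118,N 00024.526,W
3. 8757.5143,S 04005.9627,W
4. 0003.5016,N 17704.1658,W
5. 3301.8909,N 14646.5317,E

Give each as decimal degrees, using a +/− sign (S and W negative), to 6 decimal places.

1. 49.641600, -179.845888
2. 40.151967, -0.408767
3. -87.958572, -40.099378
4. 0.058360, -177.069430
5. 33.031515, 146.775528

Point 1:
  Lat: split at 2 digits → 49° and 38.496′; 49 + 38.496/60 = 49.6416000
  N ⇒ keep positive
  Lon: split at 3 digits → 179° and 50.75329′; 179 + 50.75329/60 = 179.8458882
  W ⇒ negate
Point 2:
  Latitude: degrees = first 2 digits = 40, minutes = 9.118; 40 + 9.118/60 = 40.1519667
  N → positive
  Lon: split at 3 digits → 000° and 24.526′; 0 + 24.526/60 = 0.4087667
  W ⇒ negate
Point 3:
  φ: split at 2 digits → 87° and 57.5143′; 87 + 57.5143/60 = 87.9585717
  hemisphere S, so the sign is −
  λ: degrees = first 3 digits = 40, minutes = 5.9627; 40 + 5.9627/60 = 40.0993783
  W → negative
Point 4:
  Latitude: degrees = first 2 digits = 0, minutes = 3.5016; 0 + 3.5016/60 = 0.0583600
  N → positive
  Longitude: split at 3 digits → 177° and 4.1658′; 177 + 4.1658/60 = 177.0694300
  W → negative
Point 5:
  Lat: split at 2 digits → 33° and 1.8909′; 33 + 1.8909/60 = 33.0315150
  N ⇒ keep positive
  Lon: split at 3 digits → 146° and 46.5317′; 146 + 46.5317/60 = 146.7755283
  E ⇒ keep positive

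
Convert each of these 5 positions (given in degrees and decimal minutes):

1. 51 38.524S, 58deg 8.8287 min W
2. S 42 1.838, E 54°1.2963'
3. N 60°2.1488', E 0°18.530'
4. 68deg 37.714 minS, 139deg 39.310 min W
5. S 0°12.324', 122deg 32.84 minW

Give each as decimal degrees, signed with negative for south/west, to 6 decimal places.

Point 1:
  φ: 38.524′ = 0.642067°; total 51.6420667
  S ⇒ negate
  Lon: 8.8287′ = 0.147145°; total 58.1471450
  W → negative
Point 2:
  φ: 1.838′ = 0.030633°; total 42.0306333
  S → negative
  Lon: 54 + 1.2963/60 = 54.0216050
  E ⇒ keep positive
Point 3:
  Latitude: 60 + 2.1488/60 = 60.0358133
  N ⇒ keep positive
  λ: 0 + 18.53/60 = 0.3088333
  E ⇒ keep positive
Point 4:
  φ: 68 + 37.714/60 = 68.6285667
  S → negative
  Lon: 39.31′ = 0.655167°; total 139.6551667
  W ⇒ negate
Point 5:
  Latitude: 12.324′ = 0.205400°; total 0.2054000
  S → negative
  Lon: 122 + 32.84/60 = 122.5473333
  hemisphere W, so the sign is −

1. -51.642067, -58.147145
2. -42.030633, 54.021605
3. 60.035813, 0.308833
4. -68.628567, -139.655167
5. -0.205400, -122.547333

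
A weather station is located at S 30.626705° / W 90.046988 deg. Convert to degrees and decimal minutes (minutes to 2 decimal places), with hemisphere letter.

φ: minutes = (30.626705 − 30) × 60 = 37.6023
Lon: minutes = (90.046988 − 90) × 60 = 2.8193

30° 37.60′ S, 90° 2.82′ W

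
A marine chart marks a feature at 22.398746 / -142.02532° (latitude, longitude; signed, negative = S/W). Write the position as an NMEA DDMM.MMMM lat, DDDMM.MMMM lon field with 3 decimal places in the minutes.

2223.925,N / 14201.519,W

Latitude: 22° + 0.398746 × 60 = 22° 23.92476′
Longitude is negative → W; |value| = 142.025320
λ: 142° + 0.025320 × 60 = 142° 1.51920′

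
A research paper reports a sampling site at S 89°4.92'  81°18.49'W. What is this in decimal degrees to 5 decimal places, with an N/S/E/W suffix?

89.08200° S, 81.30817° W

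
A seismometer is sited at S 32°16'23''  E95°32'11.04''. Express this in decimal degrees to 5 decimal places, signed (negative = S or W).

-32.27306, 95.53640

Lat: 16′ + 23″ = 16.38333′; 32 + 16.38333/60 = 32.273056
S ⇒ negate
Longitude: 32′ + 11.04″ = 32.18400′; 95 + 32.18400/60 = 95.536400
E ⇒ keep positive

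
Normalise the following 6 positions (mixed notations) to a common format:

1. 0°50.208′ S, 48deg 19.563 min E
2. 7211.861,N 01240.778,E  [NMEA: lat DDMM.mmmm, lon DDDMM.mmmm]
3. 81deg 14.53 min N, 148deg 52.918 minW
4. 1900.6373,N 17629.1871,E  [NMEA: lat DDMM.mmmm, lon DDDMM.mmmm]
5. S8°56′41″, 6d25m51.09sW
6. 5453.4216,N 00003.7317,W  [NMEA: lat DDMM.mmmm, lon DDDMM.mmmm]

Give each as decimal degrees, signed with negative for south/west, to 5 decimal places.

1. -0.83680, 48.32605
2. 72.19768, 12.67963
3. 81.24217, -148.88197
4. 19.01062, 176.48645
5. -8.94472, -6.43086
6. 54.89036, -0.06220

Point 1:
  Lat: 50.208′ = 0.836800°; total 0.836800
  S → negative
  Lon: 48 + 19.563/60 = 48.326050
  E → positive
Point 2:
  Lat: degrees = first 2 digits = 72, minutes = 11.861; 72 + 11.861/60 = 72.197683
  N → positive
  λ: split at 3 digits → 012° and 40.778′; 12 + 40.778/60 = 12.679633
  E ⇒ keep positive
Point 3:
  φ: 81 + 14.53/60 = 81.242167
  N → positive
  Longitude: 148 + 52.918/60 = 148.881967
  hemisphere W, so the sign is −
Point 4:
  φ: degrees = first 2 digits = 19, minutes = 0.6373; 19 + 0.6373/60 = 19.010622
  N ⇒ keep positive
  Longitude: degrees = first 3 digits = 176, minutes = 29.1871; 176 + 29.1871/60 = 176.486452
  E ⇒ keep positive
Point 5:
  φ: 8 + 56/60 + 41/3600 = 8.944722
  hemisphere S, so the sign is −
  Lon: 25′ + 51.09″ = 25.85150′; 6 + 25.85150/60 = 6.430858
  W ⇒ negate
Point 6:
  φ: degrees = first 2 digits = 54, minutes = 53.4216; 54 + 53.4216/60 = 54.890360
  N → positive
  Longitude: degrees = first 3 digits = 0, minutes = 3.7317; 0 + 3.7317/60 = 0.062195
  hemisphere W, so the sign is −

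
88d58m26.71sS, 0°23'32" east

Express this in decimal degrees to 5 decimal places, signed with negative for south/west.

-88.97409, 0.39222

Latitude: 88 + 58/60 + 26.71/3600 = 88.974086
hemisphere S, so the sign is −
Lon: 0 + 23/60 + 32/3600 = 0.392222
E ⇒ keep positive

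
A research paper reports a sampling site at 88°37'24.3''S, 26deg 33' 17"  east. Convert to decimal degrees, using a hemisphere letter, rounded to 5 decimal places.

88.62342° S, 26.55472° E

φ: 88 + 37/60 + 24.3/3600 = 88.623417
Lon: 33′ + 17″ = 33.28333′; 26 + 33.28333/60 = 26.554722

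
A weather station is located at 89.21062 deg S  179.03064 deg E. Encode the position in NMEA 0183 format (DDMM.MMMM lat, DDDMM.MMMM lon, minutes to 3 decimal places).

8912.637,S / 17901.838,E

φ: 89° + 0.210620 × 60 = 89° 12.63720′
Lon: fractional part 0.030640 → 1.83840 minutes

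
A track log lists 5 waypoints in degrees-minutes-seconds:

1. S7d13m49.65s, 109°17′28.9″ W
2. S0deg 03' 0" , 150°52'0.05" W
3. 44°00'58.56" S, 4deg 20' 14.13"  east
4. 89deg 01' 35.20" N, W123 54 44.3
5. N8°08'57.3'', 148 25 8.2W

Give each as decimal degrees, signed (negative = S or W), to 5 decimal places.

1. -7.23046, -109.29136
2. -0.05000, -150.86668
3. -44.01627, 4.33726
4. 89.02644, -123.91231
5. 8.14925, -148.41894

Point 1:
  φ: 7° + 13/60 + 49.65/3600 = 7 + 0.216667 + 0.013792 = 7.230458
  hemisphere S, so the sign is −
  Lon: 109° + 17/60 + 28.9/3600 = 109 + 0.283333 + 0.008028 = 109.291361
  W → negative
Point 2:
  Latitude: 0° + 3/60 + 0/3600 = 0 + 0.050000 + 0.000000 = 0.050000
  S ⇒ negate
  λ: 52′ + 0.05″ = 52.00083′; 150 + 52.00083/60 = 150.866681
  hemisphere W, so the sign is −
Point 3:
  φ: 44° + 0/60 + 58.56/3600 = 44 + 0.000000 + 0.016267 = 44.016267
  hemisphere S, so the sign is −
  Longitude: 4 + 20/60 + 14.13/3600 = 4.337258
  E → positive
Point 4:
  φ: 1′ + 35.2″ = 1.58667′; 89 + 1.58667/60 = 89.026444
  N → positive
  λ: 123° + 54/60 + 44.3/3600 = 123 + 0.900000 + 0.012306 = 123.912306
  W → negative
Point 5:
  Latitude: 8° + 8/60 + 57.3/3600 = 8 + 0.133333 + 0.015917 = 8.149250
  N ⇒ keep positive
  λ: 25′ + 8.2″ = 25.13667′; 148 + 25.13667/60 = 148.418944
  W → negative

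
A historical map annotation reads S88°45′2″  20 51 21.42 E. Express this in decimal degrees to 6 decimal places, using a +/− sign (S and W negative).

-88.750556, 20.855950

Latitude: 88° + 45/60 + 2/3600 = 88 + 0.750000 + 0.000556 = 88.7505556
S → negative
λ: 51′ + 21.42″ = 51.35700′; 20 + 51.35700/60 = 20.8559500
E → positive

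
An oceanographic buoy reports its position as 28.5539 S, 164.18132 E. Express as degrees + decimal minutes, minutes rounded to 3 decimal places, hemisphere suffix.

Lat: minutes = (28.553900 − 28) × 60 = 33.23400
Longitude: minutes = (164.181320 − 164) × 60 = 10.87920

28° 33.234′ S, 164° 10.879′ E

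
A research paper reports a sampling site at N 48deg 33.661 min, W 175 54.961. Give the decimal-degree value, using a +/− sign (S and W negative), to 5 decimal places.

48.56102, -175.91602

Latitude: 33.661′ = 0.561017°; total 48.561017
N → positive
Lon: 54.961′ = 0.916017°; total 175.916017
W → negative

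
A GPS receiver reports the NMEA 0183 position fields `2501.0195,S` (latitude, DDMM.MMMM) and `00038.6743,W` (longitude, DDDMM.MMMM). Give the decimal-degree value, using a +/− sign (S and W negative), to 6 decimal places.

Lat: degrees = first 2 digits = 25, minutes = 1.0195; 25 + 1.0195/60 = 25.0169917
S → negative
λ: degrees = first 3 digits = 0, minutes = 38.6743; 0 + 38.6743/60 = 0.6445717
W → negative

-25.016992, -0.644572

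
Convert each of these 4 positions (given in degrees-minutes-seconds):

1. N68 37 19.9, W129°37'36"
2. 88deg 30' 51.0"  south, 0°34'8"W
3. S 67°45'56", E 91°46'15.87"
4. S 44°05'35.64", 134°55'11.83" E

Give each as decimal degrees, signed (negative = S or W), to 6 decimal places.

1. 68.622194, -129.626667
2. -88.514167, -0.568889
3. -67.765556, 91.771075
4. -44.093233, 134.919953

Point 1:
  φ: 68° + 37/60 + 19.9/3600 = 68 + 0.616667 + 0.005528 = 68.6221944
  N ⇒ keep positive
  Longitude: 129 + 37/60 + 36/3600 = 129.6266667
  W ⇒ negate
Point 2:
  Lat: 88 + 30/60 + 51/3600 = 88.5141667
  S ⇒ negate
  Longitude: 0 + 34/60 + 8/3600 = 0.5688889
  hemisphere W, so the sign is −
Point 3:
  φ: 67° + 45/60 + 56/3600 = 67 + 0.750000 + 0.015556 = 67.7655556
  S ⇒ negate
  Lon: 91° + 46/60 + 15.87/3600 = 91 + 0.766667 + 0.004408 = 91.7710750
  E ⇒ keep positive
Point 4:
  φ: 44° + 5/60 + 35.64/3600 = 44 + 0.083333 + 0.009900 = 44.0932333
  hemisphere S, so the sign is −
  λ: 55′ + 11.83″ = 55.19717′; 134 + 55.19717/60 = 134.9199528
  E → positive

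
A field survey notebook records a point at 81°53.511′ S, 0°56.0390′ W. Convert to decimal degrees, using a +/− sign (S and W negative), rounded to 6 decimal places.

Latitude: 53.511′ = 0.891850°; total 81.8918500
S → negative
Lon: 56.039′ = 0.933983°; total 0.9339833
W ⇒ negate

-81.891850, -0.933983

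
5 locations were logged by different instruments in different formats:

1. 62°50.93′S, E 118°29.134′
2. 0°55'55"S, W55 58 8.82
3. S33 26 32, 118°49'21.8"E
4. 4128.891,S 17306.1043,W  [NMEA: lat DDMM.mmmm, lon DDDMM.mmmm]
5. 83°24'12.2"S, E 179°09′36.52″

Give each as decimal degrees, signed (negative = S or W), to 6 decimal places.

Point 1:
  Lat: 50.93′ = 0.848833°; total 62.8488333
  S ⇒ negate
  Lon: 29.134′ = 0.485567°; total 118.4855667
  E → positive
Point 2:
  φ: 0 + 55/60 + 55/3600 = 0.9319444
  hemisphere S, so the sign is −
  λ: 55 + 58/60 + 8.82/3600 = 55.9691167
  W ⇒ negate
Point 3:
  Latitude: 26′ + 32″ = 26.53333′; 33 + 26.53333/60 = 33.4422222
  S ⇒ negate
  λ: 118 + 49/60 + 21.8/3600 = 118.8227222
  E ⇒ keep positive
Point 4:
  Latitude: split at 2 digits → 41° and 28.891′; 41 + 28.891/60 = 41.4815167
  hemisphere S, so the sign is −
  Longitude: split at 3 digits → 173° and 6.1043′; 173 + 6.1043/60 = 173.1017383
  W ⇒ negate
Point 5:
  φ: 83° + 24/60 + 12.2/3600 = 83 + 0.400000 + 0.003389 = 83.4033889
  S → negative
  Longitude: 9′ + 36.52″ = 9.60867′; 179 + 9.60867/60 = 179.1601444
  E → positive

1. -62.848833, 118.485567
2. -0.931944, -55.969117
3. -33.442222, 118.822722
4. -41.481517, -173.101738
5. -83.403389, 179.160144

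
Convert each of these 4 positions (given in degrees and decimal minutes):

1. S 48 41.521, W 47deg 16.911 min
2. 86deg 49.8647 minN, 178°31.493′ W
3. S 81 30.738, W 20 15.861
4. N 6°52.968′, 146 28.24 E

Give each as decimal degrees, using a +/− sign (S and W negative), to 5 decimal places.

1. -48.69202, -47.28185
2. 86.83108, -178.52488
3. -81.51230, -20.26435
4. 6.88280, 146.47067

Point 1:
  Latitude: 48 + 41.521/60 = 48.692017
  S ⇒ negate
  Longitude: 16.911′ = 0.281850°; total 47.281850
  hemisphere W, so the sign is −
Point 2:
  Latitude: 86 + 49.8647/60 = 86.831078
  N → positive
  λ: 31.493′ = 0.524883°; total 178.524883
  W ⇒ negate
Point 3:
  Latitude: 81 + 30.738/60 = 81.512300
  S ⇒ negate
  Lon: 20 + 15.861/60 = 20.264350
  W → negative
Point 4:
  φ: 52.968′ = 0.882800°; total 6.882800
  N → positive
  λ: 28.24′ = 0.470667°; total 146.470667
  E → positive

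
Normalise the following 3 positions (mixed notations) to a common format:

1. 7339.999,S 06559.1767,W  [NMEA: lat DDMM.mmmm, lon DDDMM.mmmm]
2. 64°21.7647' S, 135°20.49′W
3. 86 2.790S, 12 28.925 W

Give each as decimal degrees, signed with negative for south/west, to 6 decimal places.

Point 1:
  Latitude: degrees = first 2 digits = 73, minutes = 39.999; 73 + 39.999/60 = 73.6666500
  S ⇒ negate
  λ: degrees = first 3 digits = 65, minutes = 59.1767; 65 + 59.1767/60 = 65.9862783
  W → negative
Point 2:
  φ: 21.7647′ = 0.362745°; total 64.3627450
  hemisphere S, so the sign is −
  Longitude: 20.49′ = 0.341500°; total 135.3415000
  hemisphere W, so the sign is −
Point 3:
  Lat: 86 + 2.79/60 = 86.0465000
  hemisphere S, so the sign is −
  λ: 28.925′ = 0.482083°; total 12.4820833
  W → negative

1. -73.666650, -65.986278
2. -64.362745, -135.341500
3. -86.046500, -12.482083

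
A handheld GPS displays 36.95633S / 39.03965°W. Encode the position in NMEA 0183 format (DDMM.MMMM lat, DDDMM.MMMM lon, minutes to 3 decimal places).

φ: fractional part 0.956330 → 57.37980 minutes
Longitude: fractional part 0.039650 → 2.37900 minutes

3657.380,S / 03902.379,W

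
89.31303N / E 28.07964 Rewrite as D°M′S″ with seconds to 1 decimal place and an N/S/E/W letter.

Latitude: 0.313030 × 60 = 18.78180′ → 18′, remainder × 60 = 46.908″
Longitude: 0.079640 × 60 = 4.77840′ → 4′, remainder × 60 = 46.704″

89°18′46.9″ N, 28°04′46.7″ E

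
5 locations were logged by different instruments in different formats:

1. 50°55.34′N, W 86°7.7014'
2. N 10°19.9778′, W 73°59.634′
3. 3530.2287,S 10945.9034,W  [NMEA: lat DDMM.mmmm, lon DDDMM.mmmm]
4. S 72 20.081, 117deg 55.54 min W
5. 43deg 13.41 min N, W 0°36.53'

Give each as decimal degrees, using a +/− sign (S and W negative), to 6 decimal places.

Point 1:
  Latitude: 55.34′ = 0.922333°; total 50.9223333
  N → positive
  λ: 7.7014′ = 0.128357°; total 86.1283567
  W → negative
Point 2:
  Latitude: 10 + 19.9778/60 = 10.3329633
  N ⇒ keep positive
  Longitude: 73 + 59.634/60 = 73.9939000
  W ⇒ negate
Point 3:
  φ: degrees = first 2 digits = 35, minutes = 30.2287; 35 + 30.2287/60 = 35.5038117
  hemisphere S, so the sign is −
  Lon: split at 3 digits → 109° and 45.9034′; 109 + 45.9034/60 = 109.7650567
  W ⇒ negate
Point 4:
  Latitude: 72 + 20.081/60 = 72.3346833
  S → negative
  Longitude: 117 + 55.54/60 = 117.9256667
  W → negative
Point 5:
  φ: 43 + 13.41/60 = 43.2235000
  N ⇒ keep positive
  λ: 36.53′ = 0.608833°; total 0.6088333
  W ⇒ negate

1. 50.922333, -86.128357
2. 10.332963, -73.993900
3. -35.503812, -109.765057
4. -72.334683, -117.925667
5. 43.223500, -0.608833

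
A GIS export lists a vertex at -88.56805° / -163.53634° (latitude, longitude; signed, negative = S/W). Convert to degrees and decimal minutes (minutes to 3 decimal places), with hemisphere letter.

88° 34.083′ S, 163° 32.180′ W

Latitude is negative → S; |value| = 88.568050
Lat: 88° + 0.568050 × 60 = 88° 34.08300′
Longitude is negative → W; |value| = 163.536340
λ: minutes = (163.536340 − 163) × 60 = 32.18040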